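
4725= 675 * 7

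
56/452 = 14/113  =  0.12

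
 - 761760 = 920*( - 828 ) 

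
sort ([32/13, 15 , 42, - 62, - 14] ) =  [ - 62, - 14,32/13,15,42 ] 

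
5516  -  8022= - 2506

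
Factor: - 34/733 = - 2^1*17^1*733^( - 1) 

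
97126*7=679882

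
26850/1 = 26850 = 26850.00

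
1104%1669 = 1104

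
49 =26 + 23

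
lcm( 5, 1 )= 5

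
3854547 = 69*55863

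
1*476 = 476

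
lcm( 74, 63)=4662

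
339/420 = 113/140 = 0.81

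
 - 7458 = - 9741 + 2283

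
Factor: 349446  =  2^1*3^1*139^1*419^1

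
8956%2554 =1294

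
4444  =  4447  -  3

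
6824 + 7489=14313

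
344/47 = 344/47  =  7.32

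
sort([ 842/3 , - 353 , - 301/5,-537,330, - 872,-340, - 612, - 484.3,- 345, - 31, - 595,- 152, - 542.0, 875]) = [ - 872,  -  612,  -  595,- 542.0,-537,-484.3, - 353, -345,- 340, - 152, - 301/5, - 31,  842/3, 330,875 ]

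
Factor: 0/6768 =0^1 = 0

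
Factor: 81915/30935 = 3^1 * 23^( - 1 )*43^1* 127^1*269^ ( - 1 ) = 16383/6187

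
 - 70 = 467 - 537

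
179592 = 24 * 7483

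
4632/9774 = 772/1629 = 0.47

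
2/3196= 1/1598 = 0.00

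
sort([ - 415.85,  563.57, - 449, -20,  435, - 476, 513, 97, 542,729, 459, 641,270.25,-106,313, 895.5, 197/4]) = [ - 476,  -  449, - 415.85, - 106,  -  20, 197/4, 97, 270.25, 313,  435, 459 , 513,542,  563.57, 641 , 729, 895.5] 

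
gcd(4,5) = 1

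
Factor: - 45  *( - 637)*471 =3^3*5^1*7^2 *13^1*157^1 = 13501215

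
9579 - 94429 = - 84850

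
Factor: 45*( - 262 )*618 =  - 2^2*3^3 * 5^1*103^1*131^1 = -  7286220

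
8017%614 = 35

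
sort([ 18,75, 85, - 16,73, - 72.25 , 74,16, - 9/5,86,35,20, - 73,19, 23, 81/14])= [ - 73, - 72.25, - 16, - 9/5,81/14, 16,18,19,20,23,35, 73,74,75,85,86 ] 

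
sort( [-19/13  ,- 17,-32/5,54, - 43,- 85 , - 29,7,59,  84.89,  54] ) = [-85, - 43,-29, - 17 ,-32/5,-19/13,  7,54, 54, 59 , 84.89]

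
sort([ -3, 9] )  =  [ -3,  9]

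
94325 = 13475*7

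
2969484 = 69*43036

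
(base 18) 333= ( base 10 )1029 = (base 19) 2G3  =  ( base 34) U9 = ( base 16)405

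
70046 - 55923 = 14123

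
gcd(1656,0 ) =1656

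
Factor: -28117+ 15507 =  - 12610 = -2^1*5^1*13^1*97^1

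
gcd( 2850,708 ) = 6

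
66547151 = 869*76579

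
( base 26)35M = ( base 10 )2180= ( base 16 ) 884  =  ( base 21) 4jh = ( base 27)2QK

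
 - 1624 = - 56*29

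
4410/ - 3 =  - 1470 + 0/1 = -1470.00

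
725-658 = 67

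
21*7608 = 159768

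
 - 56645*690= - 39085050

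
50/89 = 50/89  =  0.56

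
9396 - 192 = 9204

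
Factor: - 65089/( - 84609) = 3^(  -  2) * 7^ (-1)*17^( - 1) * 79^ (-1 ) * 65089^1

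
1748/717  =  1748/717 = 2.44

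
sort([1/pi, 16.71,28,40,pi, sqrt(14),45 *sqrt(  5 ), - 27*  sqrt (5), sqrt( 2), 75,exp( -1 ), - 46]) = [  -  27*sqrt (5), - 46, 1/pi,exp( - 1) , sqrt(2 ),pi, sqrt( 14),16.71,28, 40,75, 45*sqrt( 5 ) ] 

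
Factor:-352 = -2^5*11^1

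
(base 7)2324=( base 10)851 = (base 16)353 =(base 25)191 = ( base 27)14e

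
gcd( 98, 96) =2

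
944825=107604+837221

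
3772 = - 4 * ( - 943) 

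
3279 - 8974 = -5695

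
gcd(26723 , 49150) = 1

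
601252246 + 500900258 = 1102152504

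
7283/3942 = 1 + 3341/3942  =  1.85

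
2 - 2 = 0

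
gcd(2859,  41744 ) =1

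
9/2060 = 9/2060=0.00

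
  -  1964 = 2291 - 4255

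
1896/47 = 40 + 16/47 = 40.34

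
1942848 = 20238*96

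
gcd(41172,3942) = 438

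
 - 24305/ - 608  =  39 + 593/608 =39.98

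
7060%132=64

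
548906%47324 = 28342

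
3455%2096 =1359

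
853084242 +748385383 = 1601469625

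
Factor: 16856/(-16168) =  - 7^2*47^(- 1) = - 49/47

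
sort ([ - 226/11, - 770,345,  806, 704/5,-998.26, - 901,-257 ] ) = [ - 998.26, - 901, - 770,-257,  -  226/11,704/5,  345, 806] 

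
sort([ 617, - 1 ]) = [ - 1, 617]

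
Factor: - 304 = - 2^4*19^1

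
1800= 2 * 900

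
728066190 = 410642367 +317423823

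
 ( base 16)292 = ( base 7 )1630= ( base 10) 658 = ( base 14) 350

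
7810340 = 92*84895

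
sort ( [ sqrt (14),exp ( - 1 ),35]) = [ exp( - 1 ),sqrt ( 14),35]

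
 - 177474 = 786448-963922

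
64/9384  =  8/1173 = 0.01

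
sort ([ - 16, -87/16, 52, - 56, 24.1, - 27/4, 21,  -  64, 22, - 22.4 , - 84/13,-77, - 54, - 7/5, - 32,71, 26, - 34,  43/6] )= [ - 77, - 64, - 56, - 54,-34 , - 32, - 22.4, - 16, - 27/4, - 84/13, - 87/16 ,-7/5, 43/6,21,22,24.1, 26, 52,71 ] 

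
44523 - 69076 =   -  24553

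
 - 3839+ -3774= -7613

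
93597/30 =3119+9/10 = 3119.90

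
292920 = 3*97640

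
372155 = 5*74431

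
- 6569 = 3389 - 9958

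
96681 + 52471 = 149152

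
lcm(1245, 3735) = 3735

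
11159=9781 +1378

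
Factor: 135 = 3^3*5^1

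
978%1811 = 978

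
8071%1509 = 526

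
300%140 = 20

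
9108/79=115 + 23/79 = 115.29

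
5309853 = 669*7937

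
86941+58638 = 145579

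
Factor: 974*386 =2^2*193^1 * 487^1 = 375964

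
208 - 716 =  - 508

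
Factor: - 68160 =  - 2^6*3^1*5^1*71^1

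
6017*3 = 18051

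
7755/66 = 235/2 = 117.50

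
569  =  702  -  133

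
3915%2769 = 1146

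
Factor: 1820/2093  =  2^2*5^1*23^(- 1)=   20/23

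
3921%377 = 151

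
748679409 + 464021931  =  1212701340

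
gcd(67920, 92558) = 2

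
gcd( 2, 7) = 1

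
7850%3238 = 1374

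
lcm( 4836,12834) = 333684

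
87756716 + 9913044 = 97669760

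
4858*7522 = 36541876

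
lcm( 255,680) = 2040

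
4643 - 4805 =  - 162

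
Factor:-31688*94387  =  -2990935256 = - 2^3*17^1 * 37^1*233^1 * 2551^1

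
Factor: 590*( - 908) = - 2^3*5^1*59^1* 227^1 = - 535720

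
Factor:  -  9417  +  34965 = 2^2*3^1*2129^1=25548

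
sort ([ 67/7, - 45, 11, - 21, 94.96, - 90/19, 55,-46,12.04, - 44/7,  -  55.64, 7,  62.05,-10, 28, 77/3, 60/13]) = [ - 55.64, - 46, - 45, - 21, - 10, - 44/7, - 90/19, 60/13, 7 , 67/7 , 11,  12.04,77/3, 28, 55, 62.05, 94.96 ] 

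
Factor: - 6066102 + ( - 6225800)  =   - 12291902 = - 2^1  *  7^1*101^1*8693^1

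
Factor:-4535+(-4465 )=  - 9000 = - 2^3*3^2*5^3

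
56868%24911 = 7046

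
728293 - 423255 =305038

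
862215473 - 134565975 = 727649498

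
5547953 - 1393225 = 4154728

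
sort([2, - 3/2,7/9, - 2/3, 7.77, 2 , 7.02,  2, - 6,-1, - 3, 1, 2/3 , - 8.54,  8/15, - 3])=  [ - 8.54, - 6, - 3, - 3, - 3/2, - 1, - 2/3, 8/15,2/3, 7/9 , 1,2,2 , 2, 7.02,7.77 ]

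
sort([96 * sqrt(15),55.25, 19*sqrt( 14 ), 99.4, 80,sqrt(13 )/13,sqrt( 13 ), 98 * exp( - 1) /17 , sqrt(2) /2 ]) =[sqrt (13 ) /13, sqrt(2) /2, 98*exp(-1 ) /17, sqrt( 13 ),55.25  ,  19  *  sqrt(14), 80, 99.4,96 * sqrt( 15 ) ]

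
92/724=23/181 =0.13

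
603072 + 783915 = 1386987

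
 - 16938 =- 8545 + -8393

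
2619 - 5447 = -2828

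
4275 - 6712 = - 2437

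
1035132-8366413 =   -  7331281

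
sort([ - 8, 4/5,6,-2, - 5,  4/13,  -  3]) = [ - 8, - 5,  -  3, - 2, 4/13,4/5,  6]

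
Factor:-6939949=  - 739^1*9391^1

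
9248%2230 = 328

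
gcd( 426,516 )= 6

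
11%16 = 11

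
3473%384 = 17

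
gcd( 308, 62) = 2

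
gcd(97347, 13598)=1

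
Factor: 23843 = 113^1*211^1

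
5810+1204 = 7014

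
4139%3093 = 1046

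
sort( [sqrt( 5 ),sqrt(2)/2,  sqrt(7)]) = [sqrt( 2 ) /2 , sqrt(5),sqrt( 7) ] 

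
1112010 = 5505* 202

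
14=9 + 5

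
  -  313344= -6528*48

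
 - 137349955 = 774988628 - 912338583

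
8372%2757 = 101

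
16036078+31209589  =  47245667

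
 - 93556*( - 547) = 51175132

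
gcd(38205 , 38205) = 38205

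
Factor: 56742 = 2^1*3^1*7^2 * 193^1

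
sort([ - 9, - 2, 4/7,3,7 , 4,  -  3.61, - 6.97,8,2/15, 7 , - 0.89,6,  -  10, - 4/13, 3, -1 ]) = [ - 10,  -  9, - 6.97, - 3.61, - 2, - 1, - 0.89, - 4/13, 2/15,  4/7, 3,3, 4,6,  7,7, 8] 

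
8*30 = 240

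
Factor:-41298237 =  - 3^2*4588693^1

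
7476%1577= 1168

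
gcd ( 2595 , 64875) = 2595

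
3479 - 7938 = - 4459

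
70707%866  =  561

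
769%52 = 41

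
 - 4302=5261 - 9563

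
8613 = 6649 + 1964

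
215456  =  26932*8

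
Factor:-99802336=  - 2^5*23^1*135601^1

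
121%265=121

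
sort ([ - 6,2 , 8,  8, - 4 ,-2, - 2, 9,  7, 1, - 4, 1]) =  [  -  6, - 4,-4, - 2, - 2,1 , 1, 2,7, 8,8,9]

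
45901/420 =45901/420  =  109.29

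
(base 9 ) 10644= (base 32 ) 6tf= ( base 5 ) 211322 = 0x1BAF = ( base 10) 7087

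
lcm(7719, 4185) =347355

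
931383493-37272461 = 894111032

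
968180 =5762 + 962418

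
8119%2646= 181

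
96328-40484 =55844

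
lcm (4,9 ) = 36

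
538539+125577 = 664116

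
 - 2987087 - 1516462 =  - 4503549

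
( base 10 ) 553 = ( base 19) 1a2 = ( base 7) 1420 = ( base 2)1000101001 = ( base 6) 2321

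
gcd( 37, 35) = 1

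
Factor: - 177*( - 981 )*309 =3^4*59^1 *103^1*109^1 = 53653833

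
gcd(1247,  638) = 29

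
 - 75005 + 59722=-15283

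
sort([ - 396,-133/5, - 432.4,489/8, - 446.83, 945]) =[ - 446.83, - 432.4, - 396, - 133/5 , 489/8, 945 ] 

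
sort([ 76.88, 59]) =[ 59, 76.88]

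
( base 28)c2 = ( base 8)522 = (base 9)415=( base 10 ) 338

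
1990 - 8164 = -6174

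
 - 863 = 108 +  - 971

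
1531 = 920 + 611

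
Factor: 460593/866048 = 2^(-8 ) *3^3*7^1 * 17^( - 1 )*199^(-1)*2437^1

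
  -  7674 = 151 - 7825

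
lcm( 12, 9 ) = 36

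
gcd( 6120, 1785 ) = 255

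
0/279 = 0  =  0.00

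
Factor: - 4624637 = -4624637^1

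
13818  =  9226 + 4592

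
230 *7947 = 1827810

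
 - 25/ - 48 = 25/48 = 0.52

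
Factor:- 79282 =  - 2^1 * 7^2*809^1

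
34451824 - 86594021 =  - 52142197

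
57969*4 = 231876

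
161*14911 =2400671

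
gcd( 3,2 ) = 1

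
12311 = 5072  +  7239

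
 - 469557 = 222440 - 691997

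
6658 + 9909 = 16567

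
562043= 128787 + 433256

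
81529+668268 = 749797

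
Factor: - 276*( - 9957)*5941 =2^2*3^2* 13^1* 23^1*457^1*3319^1 = 16326652212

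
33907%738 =697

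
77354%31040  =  15274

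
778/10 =77 +4/5= 77.80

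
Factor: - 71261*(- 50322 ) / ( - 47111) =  - 2^1 * 3^1*8387^1*47111^(-1) * 71261^1 = - 3585996042/47111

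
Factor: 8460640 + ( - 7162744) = 2^3*3^1*41^1 * 1319^1 = 1297896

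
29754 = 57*522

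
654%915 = 654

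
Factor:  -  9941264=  - 2^4*59^1*10531^1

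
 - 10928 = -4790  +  -6138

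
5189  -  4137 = 1052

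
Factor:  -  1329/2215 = - 3/5  =  - 3^1*5^(  -  1)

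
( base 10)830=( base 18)2a2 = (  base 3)1010202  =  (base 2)1100111110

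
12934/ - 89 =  - 146 + 60/89 = - 145.33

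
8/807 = 8/807 = 0.01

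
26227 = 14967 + 11260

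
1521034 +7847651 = 9368685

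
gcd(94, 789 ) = 1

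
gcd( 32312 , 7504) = 56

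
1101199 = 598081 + 503118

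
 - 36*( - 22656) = 815616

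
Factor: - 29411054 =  - 2^1*17^1 *43^1*20117^1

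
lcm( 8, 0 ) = 0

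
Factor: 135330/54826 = 195/79  =  3^1*5^1* 13^1*79^(  -  1)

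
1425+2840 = 4265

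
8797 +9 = 8806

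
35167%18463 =16704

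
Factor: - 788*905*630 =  - 449278200 = - 2^3*3^2*5^2 * 7^1*181^1*197^1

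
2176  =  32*68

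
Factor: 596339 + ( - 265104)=5^1*31^1*2137^1  =  331235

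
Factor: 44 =2^2 * 11^1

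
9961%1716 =1381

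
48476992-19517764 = 28959228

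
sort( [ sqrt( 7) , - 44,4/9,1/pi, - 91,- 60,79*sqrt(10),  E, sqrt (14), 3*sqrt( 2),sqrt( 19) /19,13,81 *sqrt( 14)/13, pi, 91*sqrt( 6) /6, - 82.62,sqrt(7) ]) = [ - 91, - 82.62, - 60 , - 44, sqrt( 19) /19,1/pi, 4/9,sqrt(7),sqrt(7 ),E,pi,sqrt( 14) , 3 * sqrt(2) , 13,81*sqrt (14)/13,91*sqrt( 6)/6,79  *  sqrt( 10)]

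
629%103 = 11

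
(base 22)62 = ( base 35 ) 3t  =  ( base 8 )206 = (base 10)134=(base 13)a4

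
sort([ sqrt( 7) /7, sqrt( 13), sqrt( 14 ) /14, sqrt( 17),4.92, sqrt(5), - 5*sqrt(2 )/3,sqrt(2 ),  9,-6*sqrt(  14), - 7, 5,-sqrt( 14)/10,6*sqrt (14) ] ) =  [-6*sqrt(14), - 7,-5*sqrt (2)/3, - sqrt(14) /10,sqrt( 14) /14, sqrt( 7 ) /7,sqrt(2 )  ,  sqrt (5 ),  sqrt( 13), sqrt(17 ), 4.92,5,  9,  6*sqrt( 14) ] 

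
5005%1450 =655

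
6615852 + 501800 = 7117652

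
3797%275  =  222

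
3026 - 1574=1452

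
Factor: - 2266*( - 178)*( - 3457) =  - 2^2*11^1*89^1*103^1*3457^1 = -1394374036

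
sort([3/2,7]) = [3/2,7]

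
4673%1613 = 1447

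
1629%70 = 19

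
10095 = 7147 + 2948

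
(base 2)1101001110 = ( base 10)846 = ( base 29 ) 105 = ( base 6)3530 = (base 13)501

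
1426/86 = 16 + 25/43 = 16.58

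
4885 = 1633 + 3252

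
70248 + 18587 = 88835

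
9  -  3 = 6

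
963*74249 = 71501787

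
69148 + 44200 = 113348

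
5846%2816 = 214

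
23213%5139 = 2657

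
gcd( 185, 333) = 37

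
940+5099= 6039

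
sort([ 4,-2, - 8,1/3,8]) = [-8, - 2,1/3,4, 8]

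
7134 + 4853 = 11987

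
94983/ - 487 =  - 196+469/487 = -195.04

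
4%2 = 0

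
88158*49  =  4319742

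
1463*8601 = 12583263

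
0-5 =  - 5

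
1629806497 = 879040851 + 750765646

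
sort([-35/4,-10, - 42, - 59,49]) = [ - 59, - 42,-10, -35/4, 49]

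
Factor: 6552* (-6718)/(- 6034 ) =3144024/431 = 2^3 * 3^2*13^1 * 431^( -1)* 3359^1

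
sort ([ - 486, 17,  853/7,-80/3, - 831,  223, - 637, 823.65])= [ - 831, - 637,-486, -80/3, 17, 853/7,223, 823.65]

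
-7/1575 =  - 1 + 224/225 =- 0.00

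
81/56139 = 27/18713 = 0.00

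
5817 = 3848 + 1969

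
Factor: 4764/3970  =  6/5 = 2^1 *3^1*5^(-1)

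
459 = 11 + 448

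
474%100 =74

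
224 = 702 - 478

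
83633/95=880  +  33/95=   880.35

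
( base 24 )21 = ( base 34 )1F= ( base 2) 110001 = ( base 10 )49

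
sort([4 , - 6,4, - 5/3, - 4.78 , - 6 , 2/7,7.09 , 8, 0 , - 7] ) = [ - 7 ,-6, - 6,-4.78, - 5/3 , 0 , 2/7,  4,4, 7.09  ,  8 ] 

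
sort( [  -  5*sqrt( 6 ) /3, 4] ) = [ - 5 * sqrt(6)/3, 4]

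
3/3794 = 3/3794 = 0.00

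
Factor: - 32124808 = - 2^3*29^1*138469^1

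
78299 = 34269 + 44030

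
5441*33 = 179553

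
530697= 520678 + 10019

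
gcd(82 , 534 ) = 2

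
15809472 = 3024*5228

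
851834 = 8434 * 101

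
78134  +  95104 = 173238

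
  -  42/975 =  - 14/325=-0.04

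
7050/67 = 7050/67 = 105.22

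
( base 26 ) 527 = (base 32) 3BF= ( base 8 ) 6557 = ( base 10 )3439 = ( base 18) AB1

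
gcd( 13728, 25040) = 16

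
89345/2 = 44672 + 1/2 = 44672.50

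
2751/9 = 305+2/3 =305.67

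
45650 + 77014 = 122664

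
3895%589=361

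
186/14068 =93/7034 = 0.01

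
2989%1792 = 1197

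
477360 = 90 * 5304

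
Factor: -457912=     -  2^3*7^1*13^1*17^1*37^1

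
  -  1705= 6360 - 8065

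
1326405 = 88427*15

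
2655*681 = 1808055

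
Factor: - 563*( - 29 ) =29^1 * 563^1  =  16327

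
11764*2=23528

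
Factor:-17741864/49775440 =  - 2^( - 1) * 5^(- 1)* 7^1* 11^(-1 ) * 13^(-1 )*19^( - 1)*229^( - 1)*316819^1 = -2217733/6221930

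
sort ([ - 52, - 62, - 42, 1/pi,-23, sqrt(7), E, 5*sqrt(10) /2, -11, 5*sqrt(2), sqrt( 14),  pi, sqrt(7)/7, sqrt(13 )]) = [ - 62, -52, - 42, - 23, - 11,1/pi,sqrt( 7)/7, sqrt (7), E, pi, sqrt(13 ), sqrt(14), 5*sqrt( 2),5*sqrt(10 ) /2] 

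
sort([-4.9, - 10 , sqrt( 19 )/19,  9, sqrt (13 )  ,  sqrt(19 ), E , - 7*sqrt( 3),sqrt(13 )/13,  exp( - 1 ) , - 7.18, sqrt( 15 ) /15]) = [ - 7*sqrt( 3 ), - 10, - 7.18 , - 4.9 , sqrt ( 19)/19,sqrt( 15 ) /15, sqrt(13) /13, exp( - 1), E, sqrt(13 ) , sqrt( 19), 9 ] 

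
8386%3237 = 1912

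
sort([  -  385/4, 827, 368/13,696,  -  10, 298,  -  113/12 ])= [ - 385/4,  -  10,-113/12, 368/13, 298, 696, 827] 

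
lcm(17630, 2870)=123410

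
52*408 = 21216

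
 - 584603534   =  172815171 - 757418705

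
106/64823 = 106/64823= 0.00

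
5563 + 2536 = 8099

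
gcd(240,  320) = 80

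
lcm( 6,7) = 42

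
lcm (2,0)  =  0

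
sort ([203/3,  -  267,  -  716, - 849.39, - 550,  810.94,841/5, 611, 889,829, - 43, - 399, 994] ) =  [-849.39, - 716, - 550, - 399,-267, - 43, 203/3,841/5, 611, 810.94, 829 , 889,994]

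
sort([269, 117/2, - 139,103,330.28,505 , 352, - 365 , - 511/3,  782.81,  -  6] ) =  [  -  365, - 511/3,  -  139,  -  6,  117/2,103, 269 , 330.28 , 352,505,782.81 ]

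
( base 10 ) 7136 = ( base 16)1BE0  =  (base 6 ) 53012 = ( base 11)53a8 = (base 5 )212021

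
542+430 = 972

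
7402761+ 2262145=9664906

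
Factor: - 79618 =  - 2^1*7^1*11^2 * 47^1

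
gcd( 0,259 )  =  259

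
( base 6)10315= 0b10110000111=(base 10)1415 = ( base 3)1221102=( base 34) 17L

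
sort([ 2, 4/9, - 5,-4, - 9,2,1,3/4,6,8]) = [-9 ,  -  5, - 4, 4/9 , 3/4,1,2,2,6, 8]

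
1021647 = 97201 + 924446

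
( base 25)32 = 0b1001101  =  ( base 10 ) 77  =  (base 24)35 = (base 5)302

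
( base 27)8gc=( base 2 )1100010000100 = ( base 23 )BJK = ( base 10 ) 6276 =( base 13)2b1a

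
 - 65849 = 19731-85580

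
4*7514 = 30056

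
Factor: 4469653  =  47^1*61^1*1559^1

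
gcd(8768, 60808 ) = 8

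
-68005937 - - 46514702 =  - 21491235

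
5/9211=5/9211= 0.00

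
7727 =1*7727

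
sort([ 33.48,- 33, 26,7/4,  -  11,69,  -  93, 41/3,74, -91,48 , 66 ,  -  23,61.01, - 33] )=[ - 93, -91, - 33, - 33,-23, -11,7/4,41/3, 26,33.48  ,  48,61.01,66, 69,74 ]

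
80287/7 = 80287/7 = 11469.57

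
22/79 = 22/79 = 0.28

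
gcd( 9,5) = 1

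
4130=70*59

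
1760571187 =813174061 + 947397126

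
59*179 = 10561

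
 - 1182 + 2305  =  1123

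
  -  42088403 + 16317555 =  - 25770848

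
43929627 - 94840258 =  - 50910631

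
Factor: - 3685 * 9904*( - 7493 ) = 2^4*5^1*11^1*59^1*67^1*127^1*619^1 = 273466326320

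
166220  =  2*83110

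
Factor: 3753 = 3^3*139^1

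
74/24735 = 74/24735 = 0.00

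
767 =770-3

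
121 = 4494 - 4373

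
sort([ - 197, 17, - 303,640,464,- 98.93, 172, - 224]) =[ - 303, - 224, - 197 , - 98.93, 17,172, 464, 640]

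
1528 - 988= 540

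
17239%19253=17239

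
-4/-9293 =4/9293 =0.00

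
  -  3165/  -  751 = 3165/751= 4.21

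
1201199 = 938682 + 262517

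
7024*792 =5563008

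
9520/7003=9520/7003 =1.36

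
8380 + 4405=12785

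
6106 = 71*86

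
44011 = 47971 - 3960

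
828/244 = 207/61=3.39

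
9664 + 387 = 10051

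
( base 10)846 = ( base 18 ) 2B0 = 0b1101001110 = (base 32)QE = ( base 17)2fd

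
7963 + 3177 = 11140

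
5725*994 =5690650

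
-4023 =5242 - 9265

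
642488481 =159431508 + 483056973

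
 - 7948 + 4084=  - 3864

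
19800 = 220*90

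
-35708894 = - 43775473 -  - 8066579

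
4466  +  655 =5121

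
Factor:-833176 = -2^3*104147^1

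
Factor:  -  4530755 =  - 5^1 * 17^1*151^1*353^1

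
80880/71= 80880/71 = 1139.15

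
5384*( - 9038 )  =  -48660592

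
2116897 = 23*92039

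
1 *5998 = 5998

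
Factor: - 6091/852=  -2^( - 2 )*3^ ( - 1)*71^( - 1 )*6091^1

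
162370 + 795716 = 958086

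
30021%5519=2426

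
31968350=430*74345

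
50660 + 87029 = 137689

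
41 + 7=48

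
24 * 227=5448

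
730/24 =365/12  =  30.42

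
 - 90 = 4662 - 4752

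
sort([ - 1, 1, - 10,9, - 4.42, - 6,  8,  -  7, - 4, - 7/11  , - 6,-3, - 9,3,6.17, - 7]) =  [-10 , - 9 , - 7, - 7, - 6 , - 6 , - 4.42,-4,-3,-1,-7/11, 1,3, 6.17 , 8,  9]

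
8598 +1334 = 9932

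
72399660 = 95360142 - 22960482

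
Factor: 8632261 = 11^2*71341^1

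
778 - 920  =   - 142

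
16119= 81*199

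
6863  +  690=7553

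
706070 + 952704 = 1658774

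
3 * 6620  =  19860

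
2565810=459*5590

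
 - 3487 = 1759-5246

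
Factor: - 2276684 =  - 2^2*37^1*15383^1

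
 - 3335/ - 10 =667/2=333.50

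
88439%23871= 16826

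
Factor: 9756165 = 3^1*5^1*31^1*20981^1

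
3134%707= 306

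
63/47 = 1 + 16/47=1.34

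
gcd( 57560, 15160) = 40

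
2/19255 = 2/19255  =  0.00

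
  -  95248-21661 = -116909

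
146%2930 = 146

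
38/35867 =38/35867 =0.00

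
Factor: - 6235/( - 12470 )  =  1/2 = 2^( - 1)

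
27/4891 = 27/4891 = 0.01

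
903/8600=21/200 = 0.10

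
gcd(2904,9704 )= 8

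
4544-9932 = - 5388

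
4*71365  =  285460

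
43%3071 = 43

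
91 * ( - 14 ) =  - 1274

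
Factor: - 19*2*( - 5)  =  2^1*5^1 * 19^1 = 190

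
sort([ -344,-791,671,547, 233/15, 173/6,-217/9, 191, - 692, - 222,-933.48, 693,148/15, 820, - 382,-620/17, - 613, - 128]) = [  -  933.48, - 791,-692, - 613, - 382, - 344, - 222,  -  128,-620/17, - 217/9, 148/15, 233/15, 173/6, 191,547, 671,693, 820]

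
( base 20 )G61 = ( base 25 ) aal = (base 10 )6521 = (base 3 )22221112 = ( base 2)1100101111001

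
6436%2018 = 382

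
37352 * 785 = 29321320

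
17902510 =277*64630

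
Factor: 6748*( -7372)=  -  2^4*7^1*19^1* 97^1*241^1 = -  49746256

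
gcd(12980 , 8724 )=4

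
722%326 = 70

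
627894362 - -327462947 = 955357309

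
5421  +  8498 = 13919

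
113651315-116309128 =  - 2657813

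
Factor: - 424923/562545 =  -3^ ( - 4 )*5^( -1 ) * 139^1 * 463^( - 1 )*1019^1 = - 141641/187515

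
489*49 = 23961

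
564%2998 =564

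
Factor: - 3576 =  - 2^3*3^1 * 149^1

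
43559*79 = 3441161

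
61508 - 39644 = 21864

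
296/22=148/11 = 13.45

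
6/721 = 6/721 = 0.01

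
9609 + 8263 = 17872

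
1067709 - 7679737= - 6612028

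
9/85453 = 9/85453 = 0.00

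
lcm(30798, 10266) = 30798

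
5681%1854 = 119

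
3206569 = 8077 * 397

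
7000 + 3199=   10199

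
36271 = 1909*19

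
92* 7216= 663872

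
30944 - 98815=  -  67871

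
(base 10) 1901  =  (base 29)27g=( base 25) 311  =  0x76d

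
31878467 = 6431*4957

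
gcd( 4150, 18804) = 2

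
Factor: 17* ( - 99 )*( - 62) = 104346=2^1*3^2*11^1*17^1*31^1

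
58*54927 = 3185766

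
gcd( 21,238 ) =7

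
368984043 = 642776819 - 273792776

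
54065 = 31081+22984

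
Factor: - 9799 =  - 41^1*239^1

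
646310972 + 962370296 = 1608681268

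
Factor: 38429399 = 53^1*89^1 * 8147^1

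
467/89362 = 467/89362 =0.01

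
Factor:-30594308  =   - 2^2*257^1*29761^1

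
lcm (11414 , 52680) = 684840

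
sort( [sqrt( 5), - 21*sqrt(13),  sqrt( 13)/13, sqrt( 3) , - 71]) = [ - 21*sqrt(13), - 71, sqrt (13) /13, sqrt(3 ), sqrt (5)] 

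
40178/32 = 20089/16 = 1255.56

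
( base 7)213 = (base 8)154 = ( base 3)11000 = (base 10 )108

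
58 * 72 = 4176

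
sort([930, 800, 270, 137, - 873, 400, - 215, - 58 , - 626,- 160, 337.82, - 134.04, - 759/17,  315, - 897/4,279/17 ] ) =[ - 873, - 626,-897/4,-215, - 160, - 134.04, - 58, - 759/17, 279/17,137, 270, 315 , 337.82,400, 800,930 ]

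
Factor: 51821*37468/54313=277375604/7759  =  2^2*11^1*17^1*19^1 * 29^1 * 673^1*7759^( - 1 )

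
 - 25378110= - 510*49761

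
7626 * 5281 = 40272906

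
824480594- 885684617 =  - 61204023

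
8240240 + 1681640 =9921880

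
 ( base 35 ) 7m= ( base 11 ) 223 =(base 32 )8b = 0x10b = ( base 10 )267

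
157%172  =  157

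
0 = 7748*0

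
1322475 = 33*40075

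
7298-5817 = 1481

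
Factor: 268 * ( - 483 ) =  - 2^2*3^1*7^1*23^1*67^1= - 129444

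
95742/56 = 47871/28 = 1709.68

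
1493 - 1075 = 418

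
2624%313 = 120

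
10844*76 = 824144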